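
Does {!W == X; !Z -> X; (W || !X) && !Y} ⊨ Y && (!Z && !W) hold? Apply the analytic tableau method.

Initial set: {(!W == X); (!Z -> X); ((W || !X) && !Y); !(Y && (!Z && !W))}.
((W || !X) && !Y): α-rule — add (W || !X), !Y.
(!W == X): β-rule — branch into !W, X  //  !!W, !X.
  branch 1 (add !W, X):
    (!Z -> X): β-rule — branch into !!Z  //  X.
      branch 1.1 (add !!Z):
        !(Y && (!Z && !W)): β-rule — branch into !Y  //  !(!Z && !W).
          branch 1.1.1 (add !Y):
            (W || !X): β-rule — branch into W  //  !X.
              branch 1.1.1.1 (add W):
                × closes — contains both W and !W.
              branch 1.1.1.2 (add !X):
                × closes — contains both X and !X.
          branch 1.1.2 (add !(!Z && !W)):
            (W || !X): β-rule — branch into W  //  !X.
              branch 1.1.2.1 (add W):
                × closes — contains both W and !W.
              branch 1.1.2.2 (add !X):
                × closes — contains both X and !X.
      branch 1.2 (add X):
        !(Y && (!Z && !W)): β-rule — branch into !Y  //  !(!Z && !W).
          branch 1.2.1 (add !Y):
            (W || !X): β-rule — branch into W  //  !X.
              branch 1.2.1.1 (add W):
                × closes — contains both W and !W.
              branch 1.2.1.2 (add !X):
                × closes — contains both X and !X.
          branch 1.2.2 (add !(!Z && !W)):
            (W || !X): β-rule — branch into W  //  !X.
              branch 1.2.2.1 (add W):
                × closes — contains both W and !W.
              branch 1.2.2.2 (add !X):
                × closes — contains both X and !X.
  branch 2 (add !!W, !X):
    (!Z -> X): β-rule — branch into !!Z  //  X.
      branch 2.1 (add !!Z):
        !(Y && (!Z && !W)): β-rule — branch into !Y  //  !(!Z && !W).
          branch 2.1.1 (add !Y):
            (W || !X): β-rule — branch into W  //  !X.
              branch 2.1.1.1 (add W):
                ○ open, literals {W=true, X=false, Y=false, Z=true}.
              branch 2.1.1.2 (add !X):
                ○ open, literals {W=true, X=false, Y=false, Z=true}.
          branch 2.1.2 (add !(!Z && !W)):
            (W || !X): β-rule — branch into W  //  !X.
              branch 2.1.2.1 (add W):
                !(!Z && !W): β-rule — branch into !!Z  //  !!W.
                  branch 2.1.2.1.1 (add !!Z):
                    ○ open, literals {W=true, X=false, Y=false, Z=true}.
                  branch 2.1.2.1.2 (add !!W):
                    ○ open, literals {W=true, X=false, Y=false, Z=true}.
              branch 2.1.2.2 (add !X):
                !(!Z && !W): β-rule — branch into !!Z  //  !!W.
                  branch 2.1.2.2.1 (add !!Z):
                    ○ open, literals {W=true, X=false, Y=false, Z=true}.
                  branch 2.1.2.2.2 (add !!W):
                    ○ open, literals {W=true, X=false, Y=false, Z=true}.
      branch 2.2 (add X):
        × closes — contains both X and !X.
9 branches closed, 6 open.
An open branch gives a countermodel: W=true, X=false, Y=false, Z=true (unmentioned atoms arbitrary); the premises hold there but the conclusion fails.

No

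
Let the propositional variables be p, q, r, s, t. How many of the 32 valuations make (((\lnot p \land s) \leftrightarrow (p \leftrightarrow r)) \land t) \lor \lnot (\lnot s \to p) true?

14

Initial set: {((((\lnot p \land s) \leftrightarrow (p \leftrightarrow r)) \land t) \lor \lnot (\lnot s \to p))}.
((((\lnot p \land s) \leftrightarrow (p \leftrightarrow r)) \land t) \lor \lnot (\lnot s \to p)): β-rule — branch into (((\lnot p \land s) \leftrightarrow (p \leftrightarrow r)) \land t)  //  \lnot (\lnot s \to p).
  branch 1 (add (((\lnot p \land s) \leftrightarrow (p \leftrightarrow r)) \land t)):
    (((\lnot p \land s) \leftrightarrow (p \leftrightarrow r)) \land t): α-rule — add ((\lnot p \land s) \leftrightarrow (p \leftrightarrow r)), t.
    ((\lnot p \land s) \leftrightarrow (p \leftrightarrow r)): β-rule — branch into (\lnot p \land s), (p \leftrightarrow r)  //  \lnot (\lnot p \land s), \lnot (p \leftrightarrow r).
      branch 1.1 (add (\lnot p \land s), (p \leftrightarrow r)):
        (\lnot p \land s): α-rule — add \lnot p, s.
        (p \leftrightarrow r): β-rule — branch into p, r  //  \lnot p, \lnot r.
          branch 1.1.1 (add p, r):
            × closes — contains both p and \lnot p.
          branch 1.1.2 (add \lnot p, \lnot r):
            ○ open, literals {p=F, r=F, s=T, t=T}.
      branch 1.2 (add \lnot (\lnot p \land s), \lnot (p \leftrightarrow r)):
        \lnot (\lnot p \land s): β-rule — branch into \lnot \lnot p  //  \lnot s.
          branch 1.2.1 (add \lnot \lnot p):
            \lnot (p \leftrightarrow r): β-rule — branch into p, \lnot r  //  \lnot p, r.
              branch 1.2.1.1 (add p, \lnot r):
                ○ open, literals {p=T, r=F, t=T}.
              branch 1.2.1.2 (add \lnot p, r):
                × closes — contains both p and \lnot p.
          branch 1.2.2 (add \lnot s):
            \lnot (p \leftrightarrow r): β-rule — branch into p, \lnot r  //  \lnot p, r.
              branch 1.2.2.1 (add p, \lnot r):
                ○ open, literals {p=T, r=F, s=F, t=T}.
              branch 1.2.2.2 (add \lnot p, r):
                ○ open, literals {p=F, r=T, s=F, t=T}.
  branch 2 (add \lnot (\lnot s \to p)):
    \lnot (\lnot s \to p): α-rule — add \lnot s, \lnot p.
    ○ open, literals {p=F, s=F}.
2 branches closed, 5 open.
Each open branch fixes some atoms; the unmentioned ones are free. Counting distinct full assignments: branch {p=F, r=F, s=T, t=T} (q) contributes 2 new; branch {p=T, r=F, t=T} (q, s) contributes 4 new; branch {p=T, r=F, s=F, t=T} (q) contributes 0 new; branch {p=F, r=T, s=F, t=T} (q) contributes 2 new; branch {p=F, s=F} (q, r, t) contributes 6 new. Total: 14.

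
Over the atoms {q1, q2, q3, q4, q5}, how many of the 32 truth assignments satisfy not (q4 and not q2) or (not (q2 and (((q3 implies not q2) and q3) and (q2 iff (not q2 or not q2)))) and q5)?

Initial set: {(not (q4 and not q2) or (not (q2 and (((q3 implies not q2) and q3) and (q2 iff (not q2 or not q2)))) and q5))}.
(not (q4 and not q2) or (not (q2 and (((q3 implies not q2) and q3) and (q2 iff (not q2 or not q2)))) and q5)): β-rule — branch into not (q4 and not q2)  //  (not (q2 and (((q3 implies not q2) and q3) and (q2 iff (not q2 or not q2)))) and q5).
  branch 1 (add not (q4 and not q2)):
    not (q4 and not q2): β-rule — branch into not q4  //  not not q2.
      branch 1.1 (add not q4):
        ○ open, literals {q4=0}.
      branch 1.2 (add not not q2):
        ○ open, literals {q2=1}.
  branch 2 (add (not (q2 and (((q3 implies not q2) and q3) and (q2 iff (not q2 or not q2)))) and q5)):
    (not (q2 and (((q3 implies not q2) and q3) and (q2 iff (not q2 or not q2)))) and q5): α-rule — add not (q2 and (((q3 implies not q2) and q3) and (q2 iff (not q2 or not q2)))), q5.
    not (q2 and (((q3 implies not q2) and q3) and (q2 iff (not q2 or not q2)))): β-rule — branch into not q2  //  not (((q3 implies not q2) and q3) and (q2 iff (not q2 or not q2))).
      branch 2.1 (add not q2):
        ○ open, literals {q2=0, q5=1}.
      branch 2.2 (add not (((q3 implies not q2) and q3) and (q2 iff (not q2 or not q2)))):
        not (((q3 implies not q2) and q3) and (q2 iff (not q2 or not q2))): β-rule — branch into not ((q3 implies not q2) and q3)  //  not (q2 iff (not q2 or not q2)).
          branch 2.2.1 (add not ((q3 implies not q2) and q3)):
            not ((q3 implies not q2) and q3): β-rule — branch into not (q3 implies not q2)  //  not q3.
              branch 2.2.1.1 (add not (q3 implies not q2)):
                not (q3 implies not q2): α-rule — add q3, not not q2.
                ○ open, literals {q2=1, q3=1, q5=1}.
              branch 2.2.1.2 (add not q3):
                ○ open, literals {q3=0, q5=1}.
          branch 2.2.2 (add not (q2 iff (not q2 or not q2))):
            not (q2 iff (not q2 or not q2)): β-rule — branch into q2, not (not q2 or not q2)  //  not q2, (not q2 or not q2).
              branch 2.2.2.1 (add q2, not (not q2 or not q2)):
                not (not q2 or not q2): α-rule — add not not q2, not not q2.
                ○ open, literals {q2=1, q5=1}.
              branch 2.2.2.2 (add not q2, (not q2 or not q2)):
                (not q2 or not q2): β-rule — branch into not q2  //  not q2.
                  branch 2.2.2.2.1 (add not q2):
                    ○ open, literals {q2=0, q5=1}.
                  branch 2.2.2.2.2 (add not q2):
                    ○ open, literals {q2=0, q5=1}.
0 branches closed, 8 open.
Each open branch fixes some atoms; the unmentioned ones are free. Counting distinct full assignments: branch {q4=0} (q1, q2, q3, q5) contributes 16 new; branch {q2=1} (q1, q3, q4, q5) contributes 8 new; branch {q2=0, q5=1} (q1, q3, q4) contributes 4 new; branch {q2=1, q3=1, q5=1} (q1, q4) contributes 0 new; branch {q3=0, q5=1} (q1, q2, q4) contributes 0 new; branch {q2=1, q5=1} (q1, q3, q4) contributes 0 new; branch {q2=0, q5=1} (q1, q3, q4) contributes 0 new; branch {q2=0, q5=1} (q1, q3, q4) contributes 0 new. Total: 28.

28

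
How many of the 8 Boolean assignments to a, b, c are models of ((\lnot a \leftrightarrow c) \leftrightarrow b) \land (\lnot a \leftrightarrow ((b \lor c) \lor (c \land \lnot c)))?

1

Initial set: {(((\lnot a \leftrightarrow c) \leftrightarrow b) \land (\lnot a \leftrightarrow ((b \lor c) \lor (c \land \lnot c))))}.
(((\lnot a \leftrightarrow c) \leftrightarrow b) \land (\lnot a \leftrightarrow ((b \lor c) \lor (c \land \lnot c)))): α-rule — add ((\lnot a \leftrightarrow c) \leftrightarrow b), (\lnot a \leftrightarrow ((b \lor c) \lor (c \land \lnot c))).
((\lnot a \leftrightarrow c) \leftrightarrow b): β-rule — branch into (\lnot a \leftrightarrow c), b  //  \lnot (\lnot a \leftrightarrow c), \lnot b.
  branch 1 (add (\lnot a \leftrightarrow c), b):
    (\lnot a \leftrightarrow ((b \lor c) \lor (c \land \lnot c))): β-rule — branch into \lnot a, ((b \lor c) \lor (c \land \lnot c))  //  \lnot \lnot a, \lnot ((b \lor c) \lor (c \land \lnot c)).
      branch 1.1 (add \lnot a, ((b \lor c) \lor (c \land \lnot c))):
        (\lnot a \leftrightarrow c): β-rule — branch into \lnot a, c  //  \lnot \lnot a, \lnot c.
          branch 1.1.1 (add \lnot a, c):
            ((b \lor c) \lor (c \land \lnot c)): β-rule — branch into (b \lor c)  //  (c \land \lnot c).
              branch 1.1.1.1 (add (b \lor c)):
                (b \lor c): β-rule — branch into b  //  c.
                  branch 1.1.1.1.1 (add b):
                    ○ open, literals {a=false, b=true, c=true}.
                  branch 1.1.1.1.2 (add c):
                    ○ open, literals {a=false, b=true, c=true}.
              branch 1.1.1.2 (add (c \land \lnot c)):
                (c \land \lnot c): α-rule — add c, \lnot c.
                × closes — contains both c and \lnot c.
          branch 1.1.2 (add \lnot \lnot a, \lnot c):
            × closes — contains both a and \lnot a.
      branch 1.2 (add \lnot \lnot a, \lnot ((b \lor c) \lor (c \land \lnot c))):
        \lnot ((b \lor c) \lor (c \land \lnot c)): α-rule — add \lnot (b \lor c), \lnot (c \land \lnot c).
        \lnot (b \lor c): α-rule — add \lnot b, \lnot c.
        × closes — contains both b and \lnot b.
  branch 2 (add \lnot (\lnot a \leftrightarrow c), \lnot b):
    (\lnot a \leftrightarrow ((b \lor c) \lor (c \land \lnot c))): β-rule — branch into \lnot a, ((b \lor c) \lor (c \land \lnot c))  //  \lnot \lnot a, \lnot ((b \lor c) \lor (c \land \lnot c)).
      branch 2.1 (add \lnot a, ((b \lor c) \lor (c \land \lnot c))):
        \lnot (\lnot a \leftrightarrow c): β-rule — branch into \lnot a, \lnot c  //  \lnot \lnot a, c.
          branch 2.1.1 (add \lnot a, \lnot c):
            ((b \lor c) \lor (c \land \lnot c)): β-rule — branch into (b \lor c)  //  (c \land \lnot c).
              branch 2.1.1.1 (add (b \lor c)):
                (b \lor c): β-rule — branch into b  //  c.
                  branch 2.1.1.1.1 (add b):
                    × closes — contains both b and \lnot b.
                  branch 2.1.1.1.2 (add c):
                    × closes — contains both c and \lnot c.
              branch 2.1.1.2 (add (c \land \lnot c)):
                (c \land \lnot c): α-rule — add c, \lnot c.
                × closes — contains both c and \lnot c.
          branch 2.1.2 (add \lnot \lnot a, c):
            × closes — contains both a and \lnot a.
      branch 2.2 (add \lnot \lnot a, \lnot ((b \lor c) \lor (c \land \lnot c))):
        \lnot ((b \lor c) \lor (c \land \lnot c)): α-rule — add \lnot (b \lor c), \lnot (c \land \lnot c).
        \lnot (b \lor c): α-rule — add \lnot b, \lnot c.
        \lnot (\lnot a \leftrightarrow c): β-rule — branch into \lnot a, \lnot c  //  \lnot \lnot a, c.
          branch 2.2.1 (add \lnot a, \lnot c):
            × closes — contains both a and \lnot a.
          branch 2.2.2 (add \lnot \lnot a, c):
            × closes — contains both c and \lnot c.
9 branches closed, 2 open.
Each open branch fixes some atoms; the unmentioned ones are free. Counting distinct full assignments: branch {a=false, b=true, c=true} (none free) contributes 1 new; branch {a=false, b=true, c=true} (none free) contributes 0 new. Total: 1.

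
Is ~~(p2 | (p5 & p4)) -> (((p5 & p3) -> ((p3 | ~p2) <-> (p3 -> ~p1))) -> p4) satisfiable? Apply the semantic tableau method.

Initial set: {(~~(p2 | (p5 & p4)) -> (((p5 & p3) -> ((p3 | ~p2) <-> (p3 -> ~p1))) -> p4))}.
(~~(p2 | (p5 & p4)) -> (((p5 & p3) -> ((p3 | ~p2) <-> (p3 -> ~p1))) -> p4)): β-rule — branch into ~~~(p2 | (p5 & p4))  //  (((p5 & p3) -> ((p3 | ~p2) <-> (p3 -> ~p1))) -> p4).
  branch 1 (add ~~~(p2 | (p5 & p4))):
    ~~~(p2 | (p5 & p4)): drop double negation, giving ~(p2 | (p5 & p4)).
    ~(p2 | (p5 & p4)): α-rule — add ~p2, ~(p5 & p4).
    ~(p5 & p4): β-rule — branch into ~p5  //  ~p4.
      branch 1.1 (add ~p5):
        ○ open, literals {p2=false, p5=false}.
      branch 1.2 (add ~p4):
        ○ open, literals {p2=false, p4=false}.
  branch 2 (add (((p5 & p3) -> ((p3 | ~p2) <-> (p3 -> ~p1))) -> p4)):
    (((p5 & p3) -> ((p3 | ~p2) <-> (p3 -> ~p1))) -> p4): β-rule — branch into ~((p5 & p3) -> ((p3 | ~p2) <-> (p3 -> ~p1)))  //  p4.
      branch 2.1 (add ~((p5 & p3) -> ((p3 | ~p2) <-> (p3 -> ~p1)))):
        ~((p5 & p3) -> ((p3 | ~p2) <-> (p3 -> ~p1))): α-rule — add (p5 & p3), ~((p3 | ~p2) <-> (p3 -> ~p1)).
        (p5 & p3): α-rule — add p5, p3.
        ~((p3 | ~p2) <-> (p3 -> ~p1)): β-rule — branch into (p3 | ~p2), ~(p3 -> ~p1)  //  ~(p3 | ~p2), (p3 -> ~p1).
          branch 2.1.1 (add (p3 | ~p2), ~(p3 -> ~p1)):
            ~(p3 -> ~p1): α-rule — add p3, ~~p1.
            (p3 | ~p2): β-rule — branch into p3  //  ~p2.
              branch 2.1.1.1 (add p3):
                ○ open, literals {p1=true, p3=true, p5=true}.
              branch 2.1.1.2 (add ~p2):
                ○ open, literals {p1=true, p2=false, p3=true, p5=true}.
          branch 2.1.2 (add ~(p3 | ~p2), (p3 -> ~p1)):
            ~(p3 | ~p2): α-rule — add ~p3, ~~p2.
            × closes — contains both p3 and ~p3.
      branch 2.2 (add p4):
        ○ open, literals {p4=true}.
1 branch closed, 5 open.
An open branch gives a satisfying assignment: p2=false, p5=false.

Satisfiable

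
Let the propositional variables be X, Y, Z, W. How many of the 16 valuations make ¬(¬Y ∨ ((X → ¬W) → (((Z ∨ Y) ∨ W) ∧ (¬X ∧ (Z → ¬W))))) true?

Initial set: {T ¬(¬Y ∨ ((X → ¬W) → (((Z ∨ Y) ∨ W) ∧ (¬X ∧ (Z → ¬W)))))}.
T ¬(¬Y ∨ ((X → ¬W) → (((Z ∨ Y) ∨ W) ∧ (¬X ∧ (Z → ¬W))))): α-rule — add F ¬Y, F ((X → ¬W) → (((Z ∨ Y) ∨ W) ∧ (¬X ∧ (Z → ¬W)))).
F ((X → ¬W) → (((Z ∨ Y) ∨ W) ∧ (¬X ∧ (Z → ¬W)))): α-rule — add T (X → ¬W), F (((Z ∨ Y) ∨ W) ∧ (¬X ∧ (Z → ¬W))).
T (X → ¬W): β-rule — branch into F X  //  T ¬W.
  branch 1 (add F X):
    F (((Z ∨ Y) ∨ W) ∧ (¬X ∧ (Z → ¬W))): β-rule — branch into F ((Z ∨ Y) ∨ W)  //  F (¬X ∧ (Z → ¬W)).
      branch 1.1 (add F ((Z ∨ Y) ∨ W)):
        F ((Z ∨ Y) ∨ W): α-rule — add F (Z ∨ Y), F W.
        F (Z ∨ Y): α-rule — add F Z, F Y.
        × closes — contains both Y and ¬Y.
      branch 1.2 (add F (¬X ∧ (Z → ¬W))):
        F (¬X ∧ (Z → ¬W)): β-rule — branch into F ¬X  //  F (Z → ¬W).
          branch 1.2.1 (add F ¬X):
            × closes — contains both X and ¬X.
          branch 1.2.2 (add F (Z → ¬W)):
            F (Z → ¬W): α-rule — add T Z, F ¬W.
            ○ open, literals {W=T, X=F, Y=T, Z=T}.
  branch 2 (add T ¬W):
    F (((Z ∨ Y) ∨ W) ∧ (¬X ∧ (Z → ¬W))): β-rule — branch into F ((Z ∨ Y) ∨ W)  //  F (¬X ∧ (Z → ¬W)).
      branch 2.1 (add F ((Z ∨ Y) ∨ W)):
        F ((Z ∨ Y) ∨ W): α-rule — add F (Z ∨ Y), F W.
        F (Z ∨ Y): α-rule — add F Z, F Y.
        × closes — contains both Y and ¬Y.
      branch 2.2 (add F (¬X ∧ (Z → ¬W))):
        F (¬X ∧ (Z → ¬W)): β-rule — branch into F ¬X  //  F (Z → ¬W).
          branch 2.2.1 (add F ¬X):
            ○ open, literals {W=F, X=T, Y=T}.
          branch 2.2.2 (add F (Z → ¬W)):
            F (Z → ¬W): α-rule — add T Z, F ¬W.
            × closes — contains both W and ¬W.
4 branches closed, 2 open.
Each open branch fixes some atoms; the unmentioned ones are free. Counting distinct full assignments: branch {W=T, X=F, Y=T, Z=T} (none free) contributes 1 new; branch {W=F, X=T, Y=T} (Z) contributes 2 new. Total: 3.

3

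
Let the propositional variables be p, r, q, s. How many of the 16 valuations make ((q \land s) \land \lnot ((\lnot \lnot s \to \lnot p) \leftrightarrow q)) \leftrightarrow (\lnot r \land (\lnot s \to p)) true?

Initial set: {T (((q \land s) \land \lnot ((\lnot \lnot s \to \lnot p) \leftrightarrow q)) \leftrightarrow (\lnot r \land (\lnot s \to p)))}.
T (((q \land s) \land \lnot ((\lnot \lnot s \to \lnot p) \leftrightarrow q)) \leftrightarrow (\lnot r \land (\lnot s \to p))): β-rule — branch into T ((q \land s) \land \lnot ((\lnot \lnot s \to \lnot p) \leftrightarrow q)), T (\lnot r \land (\lnot s \to p))  //  F ((q \land s) \land \lnot ((\lnot \lnot s \to \lnot p) \leftrightarrow q)), F (\lnot r \land (\lnot s \to p)).
  branch 1 (add T ((q \land s) \land \lnot ((\lnot \lnot s \to \lnot p) \leftrightarrow q)), T (\lnot r \land (\lnot s \to p))):
    T ((q \land s) \land \lnot ((\lnot \lnot s \to \lnot p) \leftrightarrow q)): α-rule — add T (q \land s), T \lnot ((\lnot \lnot s \to \lnot p) \leftrightarrow q).
    T (\lnot r \land (\lnot s \to p)): α-rule — add T \lnot r, T (\lnot s \to p).
    T (q \land s): α-rule — add T q, T s.
    T \lnot ((\lnot \lnot s \to \lnot p) \leftrightarrow q): β-rule — branch into T (\lnot \lnot s \to \lnot p), F q  //  F (\lnot \lnot s \to \lnot p), T q.
      branch 1.1 (add T (\lnot \lnot s \to \lnot p), F q):
        × closes — contains both q and \lnot q.
      branch 1.2 (add F (\lnot \lnot s \to \lnot p), T q):
        F (\lnot \lnot s \to \lnot p): α-rule — add T \lnot \lnot s, F \lnot p.
        T \lnot \lnot s: drop double negation, giving T s.
        T (\lnot s \to p): β-rule — branch into F \lnot s  //  T p.
          branch 1.2.1 (add F \lnot s):
            ○ open, literals {p=1, q=1, r=0, s=1}.
          branch 1.2.2 (add T p):
            ○ open, literals {p=1, q=1, r=0, s=1}.
  branch 2 (add F ((q \land s) \land \lnot ((\lnot \lnot s \to \lnot p) \leftrightarrow q)), F (\lnot r \land (\lnot s \to p))):
    F ((q \land s) \land \lnot ((\lnot \lnot s \to \lnot p) \leftrightarrow q)): β-rule — branch into F (q \land s)  //  F \lnot ((\lnot \lnot s \to \lnot p) \leftrightarrow q).
      branch 2.1 (add F (q \land s)):
        F (\lnot r \land (\lnot s \to p)): β-rule — branch into F \lnot r  //  F (\lnot s \to p).
          branch 2.1.1 (add F \lnot r):
            F (q \land s): β-rule — branch into F q  //  F s.
              branch 2.1.1.1 (add F q):
                ○ open, literals {q=0, r=1}.
              branch 2.1.1.2 (add F s):
                ○ open, literals {r=1, s=0}.
          branch 2.1.2 (add F (\lnot s \to p)):
            F (\lnot s \to p): α-rule — add T \lnot s, F p.
            F (q \land s): β-rule — branch into F q  //  F s.
              branch 2.1.2.1 (add F q):
                ○ open, literals {p=0, q=0, s=0}.
              branch 2.1.2.2 (add F s):
                ○ open, literals {p=0, s=0}.
      branch 2.2 (add F \lnot ((\lnot \lnot s \to \lnot p) \leftrightarrow q)):
        F (\lnot r \land (\lnot s \to p)): β-rule — branch into F \lnot r  //  F (\lnot s \to p).
          branch 2.2.1 (add F \lnot r):
            F \lnot ((\lnot \lnot s \to \lnot p) \leftrightarrow q): β-rule — branch into T (\lnot \lnot s \to \lnot p), T q  //  F (\lnot \lnot s \to \lnot p), F q.
              branch 2.2.1.1 (add T (\lnot \lnot s \to \lnot p), T q):
                T (\lnot \lnot s \to \lnot p): β-rule — branch into F \lnot \lnot s  //  T \lnot p.
                  branch 2.2.1.1.1 (add F \lnot \lnot s):
                    F \lnot \lnot s: drop double negation, giving F s.
                    ○ open, literals {q=1, r=1, s=0}.
                  branch 2.2.1.1.2 (add T \lnot p):
                    ○ open, literals {p=0, q=1, r=1}.
              branch 2.2.1.2 (add F (\lnot \lnot s \to \lnot p), F q):
                F (\lnot \lnot s \to \lnot p): α-rule — add T \lnot \lnot s, F \lnot p.
                T \lnot \lnot s: drop double negation, giving T s.
                ○ open, literals {p=1, q=0, r=1, s=1}.
          branch 2.2.2 (add F (\lnot s \to p)):
            F (\lnot s \to p): α-rule — add T \lnot s, F p.
            F \lnot ((\lnot \lnot s \to \lnot p) \leftrightarrow q): β-rule — branch into T (\lnot \lnot s \to \lnot p), T q  //  F (\lnot \lnot s \to \lnot p), F q.
              branch 2.2.2.1 (add T (\lnot \lnot s \to \lnot p), T q):
                T (\lnot \lnot s \to \lnot p): β-rule — branch into F \lnot \lnot s  //  T \lnot p.
                  branch 2.2.2.1.1 (add F \lnot \lnot s):
                    F \lnot \lnot s: drop double negation, giving F s.
                    ○ open, literals {p=0, q=1, s=0}.
                  branch 2.2.2.1.2 (add T \lnot p):
                    ○ open, literals {p=0, q=1, s=0}.
              branch 2.2.2.2 (add F (\lnot \lnot s \to \lnot p), F q):
                F (\lnot \lnot s \to \lnot p): α-rule — add T \lnot \lnot s, F \lnot p.
                × closes — contains both p and \lnot p.
2 branches closed, 11 open.
Each open branch fixes some atoms; the unmentioned ones are free. Counting distinct full assignments: branch {p=1, q=1, r=0, s=1} (none free) contributes 1 new; branch {p=1, q=1, r=0, s=1} (none free) contributes 0 new; branch {q=0, r=1} (p, s) contributes 4 new; branch {r=1, s=0} (p, q) contributes 2 new; branch {p=0, q=0, s=0} (r) contributes 1 new; branch {p=0, s=0} (r, q) contributes 1 new; branch {q=1, r=1, s=0} (p) contributes 0 new; branch {p=0, q=1, r=1} (s) contributes 1 new; branch {p=1, q=0, r=1, s=1} (none free) contributes 0 new; branch {p=0, q=1, s=0} (r) contributes 0 new; branch {p=0, q=1, s=0} (r) contributes 0 new. Total: 10.

10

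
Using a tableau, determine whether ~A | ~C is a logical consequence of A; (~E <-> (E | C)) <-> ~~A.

No

Initial set: {A; ((~E <-> (E | C)) <-> ~~A); ~(~A | ~C)}.
~(~A | ~C): α-rule — add ~~A, ~~C.
((~E <-> (E | C)) <-> ~~A): β-rule — branch into (~E <-> (E | C)), ~~A  //  ~(~E <-> (E | C)), ~~~A.
  branch 1 (add (~E <-> (E | C)), ~~A):
    ~~A: drop double negation, giving A.
    (~E <-> (E | C)): β-rule — branch into ~E, (E | C)  //  ~~E, ~(E | C).
      branch 1.1 (add ~E, (E | C)):
        (E | C): β-rule — branch into E  //  C.
          branch 1.1.1 (add E):
            × closes — contains both E and ~E.
          branch 1.1.2 (add C):
            ○ open, literals {A=1, C=1, E=0}.
      branch 1.2 (add ~~E, ~(E | C)):
        ~(E | C): α-rule — add ~E, ~C.
        × closes — contains both E and ~E.
  branch 2 (add ~(~E <-> (E | C)), ~~~A):
    ~~~A: drop double negation, giving ~A.
    × closes — contains both A and ~A.
3 branches closed, 1 open.
An open branch gives a countermodel: A=1, C=1, E=0 (unmentioned atoms arbitrary); the premises hold there but the conclusion fails.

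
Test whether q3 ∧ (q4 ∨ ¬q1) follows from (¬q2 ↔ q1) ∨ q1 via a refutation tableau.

Initial set: {((¬q2 ↔ q1) ∨ q1); ¬(q3 ∧ (q4 ∨ ¬q1))}.
((¬q2 ↔ q1) ∨ q1): β-rule — branch into (¬q2 ↔ q1)  //  q1.
  branch 1 (add (¬q2 ↔ q1)):
    ¬(q3 ∧ (q4 ∨ ¬q1)): β-rule — branch into ¬q3  //  ¬(q4 ∨ ¬q1).
      branch 1.1 (add ¬q3):
        (¬q2 ↔ q1): β-rule — branch into ¬q2, q1  //  ¬¬q2, ¬q1.
          branch 1.1.1 (add ¬q2, q1):
            ○ open, literals {q1=T, q2=F, q3=F}.
          branch 1.1.2 (add ¬¬q2, ¬q1):
            ○ open, literals {q1=F, q2=T, q3=F}.
      branch 1.2 (add ¬(q4 ∨ ¬q1)):
        ¬(q4 ∨ ¬q1): α-rule — add ¬q4, ¬¬q1.
        (¬q2 ↔ q1): β-rule — branch into ¬q2, q1  //  ¬¬q2, ¬q1.
          branch 1.2.1 (add ¬q2, q1):
            ○ open, literals {q1=T, q2=F, q4=F}.
          branch 1.2.2 (add ¬¬q2, ¬q1):
            × closes — contains both q1 and ¬q1.
  branch 2 (add q1):
    ¬(q3 ∧ (q4 ∨ ¬q1)): β-rule — branch into ¬q3  //  ¬(q4 ∨ ¬q1).
      branch 2.1 (add ¬q3):
        ○ open, literals {q1=T, q3=F}.
      branch 2.2 (add ¬(q4 ∨ ¬q1)):
        ¬(q4 ∨ ¬q1): α-rule — add ¬q4, ¬¬q1.
        ○ open, literals {q1=T, q4=F}.
1 branch closed, 5 open.
An open branch gives a countermodel: q1=T, q2=F, q3=F (unmentioned atoms arbitrary); the premises hold there but the conclusion fails.

No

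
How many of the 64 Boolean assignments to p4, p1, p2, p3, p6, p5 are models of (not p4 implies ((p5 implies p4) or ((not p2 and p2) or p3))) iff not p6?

32

Initial set: {((not p4 implies ((p5 implies p4) or ((not p2 and p2) or p3))) iff not p6)}.
((not p4 implies ((p5 implies p4) or ((not p2 and p2) or p3))) iff not p6): β-rule — branch into (not p4 implies ((p5 implies p4) or ((not p2 and p2) or p3))), not p6  //  not (not p4 implies ((p5 implies p4) or ((not p2 and p2) or p3))), not not p6.
  branch 1 (add (not p4 implies ((p5 implies p4) or ((not p2 and p2) or p3))), not p6):
    (not p4 implies ((p5 implies p4) or ((not p2 and p2) or p3))): β-rule — branch into not not p4  //  ((p5 implies p4) or ((not p2 and p2) or p3)).
      branch 1.1 (add not not p4):
        ○ open, literals {p4=T, p6=F}.
      branch 1.2 (add ((p5 implies p4) or ((not p2 and p2) or p3))):
        ((p5 implies p4) or ((not p2 and p2) or p3)): β-rule — branch into (p5 implies p4)  //  ((not p2 and p2) or p3).
          branch 1.2.1 (add (p5 implies p4)):
            (p5 implies p4): β-rule — branch into not p5  //  p4.
              branch 1.2.1.1 (add not p5):
                ○ open, literals {p5=F, p6=F}.
              branch 1.2.1.2 (add p4):
                ○ open, literals {p4=T, p6=F}.
          branch 1.2.2 (add ((not p2 and p2) or p3)):
            ((not p2 and p2) or p3): β-rule — branch into (not p2 and p2)  //  p3.
              branch 1.2.2.1 (add (not p2 and p2)):
                (not p2 and p2): α-rule — add not p2, p2.
                × closes — contains both p2 and not p2.
              branch 1.2.2.2 (add p3):
                ○ open, literals {p3=T, p6=F}.
  branch 2 (add not (not p4 implies ((p5 implies p4) or ((not p2 and p2) or p3))), not not p6):
    not (not p4 implies ((p5 implies p4) or ((not p2 and p2) or p3))): α-rule — add not p4, not ((p5 implies p4) or ((not p2 and p2) or p3)).
    not ((p5 implies p4) or ((not p2 and p2) or p3)): α-rule — add not (p5 implies p4), not ((not p2 and p2) or p3).
    not (p5 implies p4): α-rule — add p5, not p4.
    not ((not p2 and p2) or p3): α-rule — add not (not p2 and p2), not p3.
    not (not p2 and p2): β-rule — branch into not not p2  //  not p2.
      branch 2.1 (add not not p2):
        ○ open, literals {p2=T, p3=F, p4=F, p5=T, p6=T}.
      branch 2.2 (add not p2):
        ○ open, literals {p2=F, p3=F, p4=F, p5=T, p6=T}.
1 branch closed, 6 open.
Each open branch fixes some atoms; the unmentioned ones are free. Counting distinct full assignments: branch {p4=T, p6=F} (p1, p2, p3, p5) contributes 16 new; branch {p5=F, p6=F} (p4, p1, p2, p3) contributes 8 new; branch {p4=T, p6=F} (p1, p2, p3, p5) contributes 0 new; branch {p3=T, p6=F} (p4, p1, p2, p5) contributes 4 new; branch {p2=T, p3=F, p4=F, p5=T, p6=T} (p1) contributes 2 new; branch {p2=F, p3=F, p4=F, p5=T, p6=T} (p1) contributes 2 new. Total: 32.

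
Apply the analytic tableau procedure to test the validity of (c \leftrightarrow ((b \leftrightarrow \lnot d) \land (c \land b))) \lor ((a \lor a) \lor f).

Assume the negation and expand:
Initial set: {\lnot ((c \leftrightarrow ((b \leftrightarrow \lnot d) \land (c \land b))) \lor ((a \lor a) \lor f))}.
\lnot ((c \leftrightarrow ((b \leftrightarrow \lnot d) \land (c \land b))) \lor ((a \lor a) \lor f)): α-rule — add \lnot (c \leftrightarrow ((b \leftrightarrow \lnot d) \land (c \land b))), \lnot ((a \lor a) \lor f).
\lnot ((a \lor a) \lor f): α-rule — add \lnot (a \lor a), \lnot f.
\lnot (a \lor a): α-rule — add \lnot a, \lnot a.
\lnot (c \leftrightarrow ((b \leftrightarrow \lnot d) \land (c \land b))): β-rule — branch into c, \lnot ((b \leftrightarrow \lnot d) \land (c \land b))  //  \lnot c, ((b \leftrightarrow \lnot d) \land (c \land b)).
  branch 1 (add c, \lnot ((b \leftrightarrow \lnot d) \land (c \land b))):
    \lnot ((b \leftrightarrow \lnot d) \land (c \land b)): β-rule — branch into \lnot (b \leftrightarrow \lnot d)  //  \lnot (c \land b).
      branch 1.1 (add \lnot (b \leftrightarrow \lnot d)):
        \lnot (b \leftrightarrow \lnot d): β-rule — branch into b, \lnot \lnot d  //  \lnot b, \lnot d.
          branch 1.1.1 (add b, \lnot \lnot d):
            ○ open, literals {a=0, b=1, c=1, d=1, f=0}.
          branch 1.1.2 (add \lnot b, \lnot d):
            ○ open, literals {a=0, b=0, c=1, d=0, f=0}.
      branch 1.2 (add \lnot (c \land b)):
        \lnot (c \land b): β-rule — branch into \lnot c  //  \lnot b.
          branch 1.2.1 (add \lnot c):
            × closes — contains both c and \lnot c.
          branch 1.2.2 (add \lnot b):
            ○ open, literals {a=0, b=0, c=1, f=0}.
  branch 2 (add \lnot c, ((b \leftrightarrow \lnot d) \land (c \land b))):
    ((b \leftrightarrow \lnot d) \land (c \land b)): α-rule — add (b \leftrightarrow \lnot d), (c \land b).
    (c \land b): α-rule — add c, b.
    × closes — contains both c and \lnot c.
2 branches closed, 3 open.
An open branch gives a countermodel: a=0, b=1, c=1, d=1, f=0 (unmentioned atoms arbitrary); under it the original formula is false.

Not valid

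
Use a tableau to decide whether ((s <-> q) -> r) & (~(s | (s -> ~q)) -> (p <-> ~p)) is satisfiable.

Initial set: {(((s <-> q) -> r) & (~(s | (s -> ~q)) -> (p <-> ~p)))}.
(((s <-> q) -> r) & (~(s | (s -> ~q)) -> (p <-> ~p))): α-rule — add ((s <-> q) -> r), (~(s | (s -> ~q)) -> (p <-> ~p)).
((s <-> q) -> r): β-rule — branch into ~(s <-> q)  //  r.
  branch 1 (add ~(s <-> q)):
    (~(s | (s -> ~q)) -> (p <-> ~p)): β-rule — branch into ~~(s | (s -> ~q))  //  (p <-> ~p).
      branch 1.1 (add ~~(s | (s -> ~q))):
        ~(s <-> q): β-rule — branch into s, ~q  //  ~s, q.
          branch 1.1.1 (add s, ~q):
            ~~(s | (s -> ~q)): β-rule — branch into s  //  (s -> ~q).
              branch 1.1.1.1 (add s):
                ○ open, literals {q=0, s=1}.
              branch 1.1.1.2 (add (s -> ~q)):
                (s -> ~q): β-rule — branch into ~s  //  ~q.
                  branch 1.1.1.2.1 (add ~s):
                    × closes — contains both s and ~s.
                  branch 1.1.1.2.2 (add ~q):
                    ○ open, literals {q=0, s=1}.
          branch 1.1.2 (add ~s, q):
            ~~(s | (s -> ~q)): β-rule — branch into s  //  (s -> ~q).
              branch 1.1.2.1 (add s):
                × closes — contains both s and ~s.
              branch 1.1.2.2 (add (s -> ~q)):
                (s -> ~q): β-rule — branch into ~s  //  ~q.
                  branch 1.1.2.2.1 (add ~s):
                    ○ open, literals {q=1, s=0}.
                  branch 1.1.2.2.2 (add ~q):
                    × closes — contains both q and ~q.
      branch 1.2 (add (p <-> ~p)):
        ~(s <-> q): β-rule — branch into s, ~q  //  ~s, q.
          branch 1.2.1 (add s, ~q):
            (p <-> ~p): β-rule — branch into p, ~p  //  ~p, ~~p.
              branch 1.2.1.1 (add p, ~p):
                × closes — contains both p and ~p.
              branch 1.2.1.2 (add ~p, ~~p):
                × closes — contains both p and ~p.
          branch 1.2.2 (add ~s, q):
            (p <-> ~p): β-rule — branch into p, ~p  //  ~p, ~~p.
              branch 1.2.2.1 (add p, ~p):
                × closes — contains both p and ~p.
              branch 1.2.2.2 (add ~p, ~~p):
                × closes — contains both p and ~p.
  branch 2 (add r):
    (~(s | (s -> ~q)) -> (p <-> ~p)): β-rule — branch into ~~(s | (s -> ~q))  //  (p <-> ~p).
      branch 2.1 (add ~~(s | (s -> ~q))):
        ~~(s | (s -> ~q)): β-rule — branch into s  //  (s -> ~q).
          branch 2.1.1 (add s):
            ○ open, literals {r=1, s=1}.
          branch 2.1.2 (add (s -> ~q)):
            (s -> ~q): β-rule — branch into ~s  //  ~q.
              branch 2.1.2.1 (add ~s):
                ○ open, literals {r=1, s=0}.
              branch 2.1.2.2 (add ~q):
                ○ open, literals {q=0, r=1}.
      branch 2.2 (add (p <-> ~p)):
        (p <-> ~p): β-rule — branch into p, ~p  //  ~p, ~~p.
          branch 2.2.1 (add p, ~p):
            × closes — contains both p and ~p.
          branch 2.2.2 (add ~p, ~~p):
            × closes — contains both p and ~p.
9 branches closed, 6 open.
An open branch gives a satisfying assignment: q=0, s=1.

Satisfiable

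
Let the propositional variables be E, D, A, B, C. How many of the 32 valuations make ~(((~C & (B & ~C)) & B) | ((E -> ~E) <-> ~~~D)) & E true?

Initial set: {(~(((~C & (B & ~C)) & B) | ((E -> ~E) <-> ~~~D)) & E)}.
(~(((~C & (B & ~C)) & B) | ((E -> ~E) <-> ~~~D)) & E): α-rule — add ~(((~C & (B & ~C)) & B) | ((E -> ~E) <-> ~~~D)), E.
~(((~C & (B & ~C)) & B) | ((E -> ~E) <-> ~~~D)): α-rule — add ~((~C & (B & ~C)) & B), ~((E -> ~E) <-> ~~~D).
~((~C & (B & ~C)) & B): β-rule — branch into ~(~C & (B & ~C))  //  ~B.
  branch 1 (add ~(~C & (B & ~C))):
    ~((E -> ~E) <-> ~~~D): β-rule — branch into (E -> ~E), ~~~~D  //  ~(E -> ~E), ~~~D.
      branch 1.1 (add (E -> ~E), ~~~~D):
        ~~~~D: drop double negation, giving ~~D.
        ~(~C & (B & ~C)): β-rule — branch into ~~C  //  ~(B & ~C).
          branch 1.1.1 (add ~~C):
            (E -> ~E): β-rule — branch into ~E  //  ~E.
              branch 1.1.1.1 (add ~E):
                × closes — contains both E and ~E.
              branch 1.1.1.2 (add ~E):
                × closes — contains both E and ~E.
          branch 1.1.2 (add ~(B & ~C)):
            (E -> ~E): β-rule — branch into ~E  //  ~E.
              branch 1.1.2.1 (add ~E):
                × closes — contains both E and ~E.
              branch 1.1.2.2 (add ~E):
                × closes — contains both E and ~E.
      branch 1.2 (add ~(E -> ~E), ~~~D):
        ~(E -> ~E): α-rule — add E, ~~E.
        ~~~D: drop double negation, giving ~D.
        ~(~C & (B & ~C)): β-rule — branch into ~~C  //  ~(B & ~C).
          branch 1.2.1 (add ~~C):
            ○ open, literals {C=true, D=false, E=true}.
          branch 1.2.2 (add ~(B & ~C)):
            ~(B & ~C): β-rule — branch into ~B  //  ~~C.
              branch 1.2.2.1 (add ~B):
                ○ open, literals {B=false, D=false, E=true}.
              branch 1.2.2.2 (add ~~C):
                ○ open, literals {C=true, D=false, E=true}.
  branch 2 (add ~B):
    ~((E -> ~E) <-> ~~~D): β-rule — branch into (E -> ~E), ~~~~D  //  ~(E -> ~E), ~~~D.
      branch 2.1 (add (E -> ~E), ~~~~D):
        ~~~~D: drop double negation, giving ~~D.
        (E -> ~E): β-rule — branch into ~E  //  ~E.
          branch 2.1.1 (add ~E):
            × closes — contains both E and ~E.
          branch 2.1.2 (add ~E):
            × closes — contains both E and ~E.
      branch 2.2 (add ~(E -> ~E), ~~~D):
        ~(E -> ~E): α-rule — add E, ~~E.
        ~~~D: drop double negation, giving ~D.
        ○ open, literals {B=false, D=false, E=true}.
6 branches closed, 4 open.
Each open branch fixes some atoms; the unmentioned ones are free. Counting distinct full assignments: branch {C=true, D=false, E=true} (A, B) contributes 4 new; branch {B=false, D=false, E=true} (A, C) contributes 2 new; branch {C=true, D=false, E=true} (A, B) contributes 0 new; branch {B=false, D=false, E=true} (A, C) contributes 0 new. Total: 6.

6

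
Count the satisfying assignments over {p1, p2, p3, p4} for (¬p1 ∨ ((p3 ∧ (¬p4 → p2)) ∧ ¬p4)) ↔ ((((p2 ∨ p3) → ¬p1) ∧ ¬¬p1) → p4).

Initial set: {((¬p1 ∨ ((p3 ∧ (¬p4 → p2)) ∧ ¬p4)) ↔ ((((p2 ∨ p3) → ¬p1) ∧ ¬¬p1) → p4))}.
((¬p1 ∨ ((p3 ∧ (¬p4 → p2)) ∧ ¬p4)) ↔ ((((p2 ∨ p3) → ¬p1) ∧ ¬¬p1) → p4)): β-rule — branch into (¬p1 ∨ ((p3 ∧ (¬p4 → p2)) ∧ ¬p4)), ((((p2 ∨ p3) → ¬p1) ∧ ¬¬p1) → p4)  //  ¬(¬p1 ∨ ((p3 ∧ (¬p4 → p2)) ∧ ¬p4)), ¬((((p2 ∨ p3) → ¬p1) ∧ ¬¬p1) → p4).
  branch 1 (add (¬p1 ∨ ((p3 ∧ (¬p4 → p2)) ∧ ¬p4)), ((((p2 ∨ p3) → ¬p1) ∧ ¬¬p1) → p4)):
    (¬p1 ∨ ((p3 ∧ (¬p4 → p2)) ∧ ¬p4)): β-rule — branch into ¬p1  //  ((p3 ∧ (¬p4 → p2)) ∧ ¬p4).
      branch 1.1 (add ¬p1):
        ((((p2 ∨ p3) → ¬p1) ∧ ¬¬p1) → p4): β-rule — branch into ¬(((p2 ∨ p3) → ¬p1) ∧ ¬¬p1)  //  p4.
          branch 1.1.1 (add ¬(((p2 ∨ p3) → ¬p1) ∧ ¬¬p1)):
            ¬(((p2 ∨ p3) → ¬p1) ∧ ¬¬p1): β-rule — branch into ¬((p2 ∨ p3) → ¬p1)  //  ¬¬¬p1.
              branch 1.1.1.1 (add ¬((p2 ∨ p3) → ¬p1)):
                ¬((p2 ∨ p3) → ¬p1): α-rule — add (p2 ∨ p3), ¬¬p1.
                × closes — contains both p1 and ¬p1.
              branch 1.1.1.2 (add ¬¬¬p1):
                ¬¬¬p1: drop double negation, giving ¬p1.
                ○ open, literals {p1=false}.
          branch 1.1.2 (add p4):
            ○ open, literals {p1=false, p4=true}.
      branch 1.2 (add ((p3 ∧ (¬p4 → p2)) ∧ ¬p4)):
        ((p3 ∧ (¬p4 → p2)) ∧ ¬p4): α-rule — add (p3 ∧ (¬p4 → p2)), ¬p4.
        (p3 ∧ (¬p4 → p2)): α-rule — add p3, (¬p4 → p2).
        ((((p2 ∨ p3) → ¬p1) ∧ ¬¬p1) → p4): β-rule — branch into ¬(((p2 ∨ p3) → ¬p1) ∧ ¬¬p1)  //  p4.
          branch 1.2.1 (add ¬(((p2 ∨ p3) → ¬p1) ∧ ¬¬p1)):
            (¬p4 → p2): β-rule — branch into ¬¬p4  //  p2.
              branch 1.2.1.1 (add ¬¬p4):
                × closes — contains both p4 and ¬p4.
              branch 1.2.1.2 (add p2):
                ¬(((p2 ∨ p3) → ¬p1) ∧ ¬¬p1): β-rule — branch into ¬((p2 ∨ p3) → ¬p1)  //  ¬¬¬p1.
                  branch 1.2.1.2.1 (add ¬((p2 ∨ p3) → ¬p1)):
                    ¬((p2 ∨ p3) → ¬p1): α-rule — add (p2 ∨ p3), ¬¬p1.
                    (p2 ∨ p3): β-rule — branch into p2  //  p3.
                      branch 1.2.1.2.1.1 (add p2):
                        ○ open, literals {p1=true, p2=true, p3=true, p4=false}.
                      branch 1.2.1.2.1.2 (add p3):
                        ○ open, literals {p1=true, p2=true, p3=true, p4=false}.
                  branch 1.2.1.2.2 (add ¬¬¬p1):
                    ¬¬¬p1: drop double negation, giving ¬p1.
                    ○ open, literals {p1=false, p2=true, p3=true, p4=false}.
          branch 1.2.2 (add p4):
            × closes — contains both p4 and ¬p4.
  branch 2 (add ¬(¬p1 ∨ ((p3 ∧ (¬p4 → p2)) ∧ ¬p4)), ¬((((p2 ∨ p3) → ¬p1) ∧ ¬¬p1) → p4)):
    ¬(¬p1 ∨ ((p3 ∧ (¬p4 → p2)) ∧ ¬p4)): α-rule — add ¬¬p1, ¬((p3 ∧ (¬p4 → p2)) ∧ ¬p4).
    ¬((((p2 ∨ p3) → ¬p1) ∧ ¬¬p1) → p4): α-rule — add (((p2 ∨ p3) → ¬p1) ∧ ¬¬p1), ¬p4.
    (((p2 ∨ p3) → ¬p1) ∧ ¬¬p1): α-rule — add ((p2 ∨ p3) → ¬p1), ¬¬p1.
    ¬¬p1: drop double negation, giving p1.
    ¬((p3 ∧ (¬p4 → p2)) ∧ ¬p4): β-rule — branch into ¬(p3 ∧ (¬p4 → p2))  //  ¬¬p4.
      branch 2.1 (add ¬(p3 ∧ (¬p4 → p2))):
        ((p2 ∨ p3) → ¬p1): β-rule — branch into ¬(p2 ∨ p3)  //  ¬p1.
          branch 2.1.1 (add ¬(p2 ∨ p3)):
            ¬(p2 ∨ p3): α-rule — add ¬p2, ¬p3.
            ¬(p3 ∧ (¬p4 → p2)): β-rule — branch into ¬p3  //  ¬(¬p4 → p2).
              branch 2.1.1.1 (add ¬p3):
                ○ open, literals {p1=true, p2=false, p3=false, p4=false}.
              branch 2.1.1.2 (add ¬(¬p4 → p2)):
                ¬(¬p4 → p2): α-rule — add ¬p4, ¬p2.
                ○ open, literals {p1=true, p2=false, p3=false, p4=false}.
          branch 2.1.2 (add ¬p1):
            × closes — contains both p1 and ¬p1.
      branch 2.2 (add ¬¬p4):
        × closes — contains both p4 and ¬p4.
5 branches closed, 7 open.
Each open branch fixes some atoms; the unmentioned ones are free. Counting distinct full assignments: branch {p1=false} (p2, p3, p4) contributes 8 new; branch {p1=false, p4=true} (p2, p3) contributes 0 new; branch {p1=true, p2=true, p3=true, p4=false} (none free) contributes 1 new; branch {p1=true, p2=true, p3=true, p4=false} (none free) contributes 0 new; branch {p1=false, p2=true, p3=true, p4=false} (none free) contributes 0 new; branch {p1=true, p2=false, p3=false, p4=false} (none free) contributes 1 new; branch {p1=true, p2=false, p3=false, p4=false} (none free) contributes 0 new. Total: 10.

10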